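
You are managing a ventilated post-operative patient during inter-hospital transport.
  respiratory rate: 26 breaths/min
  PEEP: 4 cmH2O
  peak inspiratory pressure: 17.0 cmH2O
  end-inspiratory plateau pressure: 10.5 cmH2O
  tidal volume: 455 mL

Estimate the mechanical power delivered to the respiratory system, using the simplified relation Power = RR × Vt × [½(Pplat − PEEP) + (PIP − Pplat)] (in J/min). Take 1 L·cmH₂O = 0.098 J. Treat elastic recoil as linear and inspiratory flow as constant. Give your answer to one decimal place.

Per-breath work = Vt × [½(Pplat−PEEP) + (PIP−Pplat)] = 0.455 × [0.5×6.5 + 6.5] = 0.455 × 9.75 = 4.436 L·cmH2O.
Power = 26 × 4.436 = 115.34 L·cmH2O/min.
× 0.098 J/(L·cmH2O) → 11.303 J/min.

11.3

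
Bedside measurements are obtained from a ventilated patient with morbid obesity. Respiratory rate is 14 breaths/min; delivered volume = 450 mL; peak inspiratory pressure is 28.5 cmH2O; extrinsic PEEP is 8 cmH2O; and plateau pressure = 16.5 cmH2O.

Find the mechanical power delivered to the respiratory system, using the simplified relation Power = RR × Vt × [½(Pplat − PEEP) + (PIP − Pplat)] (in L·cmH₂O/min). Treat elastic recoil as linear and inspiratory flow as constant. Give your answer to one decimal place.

102.4

Per-breath work = Vt × [½(Pplat−PEEP) + (PIP−Pplat)] = 0.450 × [0.5×8.5 + 12.0] = 0.450 × 16.25 = 7.313 L·cmH2O.
Power = 14 × 7.313 = 102.38 L·cmH2O/min.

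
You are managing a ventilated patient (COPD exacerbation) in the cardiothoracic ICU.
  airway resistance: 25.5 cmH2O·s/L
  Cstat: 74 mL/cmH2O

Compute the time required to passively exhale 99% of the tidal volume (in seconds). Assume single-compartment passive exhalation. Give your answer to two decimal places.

τ = R × C = 25.5 × 74 mL/cmH2O = 25.5 × 0.074 L/cmH2O = 1.887 s.
Exhaled fraction f = 1 − e^(−t/τ) → t = −τ·ln(1 − f) = −1.887·ln(0.01) = 8.69 s.

8.69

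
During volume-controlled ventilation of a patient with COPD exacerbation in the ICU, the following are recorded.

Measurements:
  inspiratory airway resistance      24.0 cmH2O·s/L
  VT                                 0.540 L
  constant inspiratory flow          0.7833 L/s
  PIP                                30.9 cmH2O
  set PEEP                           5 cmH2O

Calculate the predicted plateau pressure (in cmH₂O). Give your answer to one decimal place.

12.1

Pplat = PIP − Raw × flow = 30.9 − 24.0 × 0.7833 = 30.9 − 18.799 = 12.101 cmH2O.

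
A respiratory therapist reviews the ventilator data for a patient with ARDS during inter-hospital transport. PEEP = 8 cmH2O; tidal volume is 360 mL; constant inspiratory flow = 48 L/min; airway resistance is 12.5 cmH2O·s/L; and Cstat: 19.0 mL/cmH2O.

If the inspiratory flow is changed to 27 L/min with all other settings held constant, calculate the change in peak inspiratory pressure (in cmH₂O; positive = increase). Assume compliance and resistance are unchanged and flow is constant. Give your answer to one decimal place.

Flow: 48 L/min ÷ 60 = 0.8 L/s.
New flow: 27 L/min ÷ 60 = 0.45 L/s.
PIP = Vt/C + R·V̇ + PEEP (constant-flow equation of motion).
Only the resistive term changes: ΔPIP = R × ΔV̇ = 12.5 × (0.45 − 0.8) = 12.5 × -0.35 = -4.375 cmH2O.

-4.4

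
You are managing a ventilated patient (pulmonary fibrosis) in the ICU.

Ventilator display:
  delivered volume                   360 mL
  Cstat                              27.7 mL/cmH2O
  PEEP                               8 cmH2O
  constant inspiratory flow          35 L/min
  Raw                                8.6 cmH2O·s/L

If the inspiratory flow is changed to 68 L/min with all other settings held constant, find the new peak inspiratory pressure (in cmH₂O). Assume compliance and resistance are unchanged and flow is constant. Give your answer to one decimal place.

Flow: 35 L/min ÷ 60 = 0.5833 L/s.
New flow: 68 L/min ÷ 60 = 1.1333 L/s.
PIP = Vt/C + R·V̇ + PEEP (constant-flow equation of motion).
Only the resistive term changes: ΔPIP = R × ΔV̇ = 8.6 × (1.1333 − 0.5833) = 8.6 × 0.55 = 4.73 cmH2O.
Original PIP = 360/27.7 + 8.6×0.5833 + 8 = 26.013 cmH2O; new PIP = 26.013 + (4.73) = 30.743 cmH2O.

30.7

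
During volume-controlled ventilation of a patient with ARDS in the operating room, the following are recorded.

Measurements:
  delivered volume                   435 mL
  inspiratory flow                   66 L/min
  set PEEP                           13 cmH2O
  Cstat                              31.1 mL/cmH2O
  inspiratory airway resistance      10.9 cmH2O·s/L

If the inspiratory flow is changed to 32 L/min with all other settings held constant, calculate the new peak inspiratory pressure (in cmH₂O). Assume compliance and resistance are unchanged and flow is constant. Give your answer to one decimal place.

32.8

Flow: 66 L/min ÷ 60 = 1.1 L/s.
New flow: 32 L/min ÷ 60 = 0.5333 L/s.
PIP = Vt/C + R·V̇ + PEEP (constant-flow equation of motion).
Only the resistive term changes: ΔPIP = R × ΔV̇ = 10.9 × (0.5333 − 1.1) = 10.9 × -0.5667 = -6.177 cmH2O.
Original PIP = 435/31.1 + 10.9×1.1 + 13 = 38.977 cmH2O; new PIP = 38.977 + (-6.177) = 32.8 cmH2O.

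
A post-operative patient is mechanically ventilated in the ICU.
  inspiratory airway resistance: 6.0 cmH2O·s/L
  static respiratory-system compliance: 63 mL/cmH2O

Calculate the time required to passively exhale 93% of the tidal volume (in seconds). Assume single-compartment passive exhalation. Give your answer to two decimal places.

1.01

τ = R × C = 6.0 × 63 mL/cmH2O = 6.0 × 0.063 L/cmH2O = 0.378 s.
Exhaled fraction f = 1 − e^(−t/τ) → t = −τ·ln(1 − f) = −0.378·ln(0.07) = 1.005 s.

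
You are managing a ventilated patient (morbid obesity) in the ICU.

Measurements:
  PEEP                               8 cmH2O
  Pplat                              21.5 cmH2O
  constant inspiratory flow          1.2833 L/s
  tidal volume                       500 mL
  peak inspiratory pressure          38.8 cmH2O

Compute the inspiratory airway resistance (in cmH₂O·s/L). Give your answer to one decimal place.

Raw = (PIP − Pplat) / flow = (38.8 − 21.5) / 1.2833 = 17.3 / 1.2833 = 13.481 cmH2O·s/L.

13.5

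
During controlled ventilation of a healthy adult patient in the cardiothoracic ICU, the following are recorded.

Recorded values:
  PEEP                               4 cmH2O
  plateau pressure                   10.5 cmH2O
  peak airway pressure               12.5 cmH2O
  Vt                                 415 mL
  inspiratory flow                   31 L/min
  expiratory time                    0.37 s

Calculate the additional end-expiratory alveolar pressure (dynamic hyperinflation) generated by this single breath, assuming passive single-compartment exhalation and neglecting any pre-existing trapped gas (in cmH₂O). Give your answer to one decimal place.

1.5

Flow: 31 L/min ÷ 60 = 0.5167 L/s.
R = (PIP − Pplat)/V̇ = (12.5 − 10.5) / 0.5167 = 2.0/0.5167 = 3.871 cmH2O·s/L.
C = Vt/(Pplat − PEEP) = 415.0 / (10.5 − 4) = 415.0/6.5 = 63.846 mL/cmH2O.
τ = R × C = 3.871 × 0.06385 L/cmH2O = 0.2472 s.
Fraction remaining = e^(−Te/τ) = e^(−0.37/0.2472) = 0.2239; trapped volume = 415.0 × 0.2239 = 92.919 mL.
Additional alveolar pressure from trapping ≈ V_trapped / C = 92.919 / 63.846 = 1.455 cmH2O.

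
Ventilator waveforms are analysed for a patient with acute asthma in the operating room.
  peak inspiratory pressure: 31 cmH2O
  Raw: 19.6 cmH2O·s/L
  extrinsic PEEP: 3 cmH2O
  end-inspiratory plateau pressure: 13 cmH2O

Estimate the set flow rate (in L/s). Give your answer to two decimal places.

flow = (PIP − Pplat) / Raw = 18.0 / 19.6 = 0.9184 L/s.

0.92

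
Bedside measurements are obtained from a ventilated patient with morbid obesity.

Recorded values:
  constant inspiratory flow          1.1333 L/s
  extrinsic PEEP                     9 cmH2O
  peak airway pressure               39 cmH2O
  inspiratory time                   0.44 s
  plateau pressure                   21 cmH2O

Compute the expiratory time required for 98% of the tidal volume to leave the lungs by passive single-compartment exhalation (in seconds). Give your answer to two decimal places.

Vt = flow × Ti = 1.1333 L/s × 0.44 s × 1000 mL/L = 498.65 mL.
R = (PIP − Pplat)/V̇ = (39 − 21) / 1.1333 = 18.0/1.1333 = 15.883 cmH2O·s/L.
C = Vt/(Pplat − PEEP) = 498.65 / (21 − 9) = 498.65/12.0 = 41.554 mL/cmH2O.
τ = R × C = 15.883 × 0.04155 L/cmH2O = 0.6599 s.
t = −τ·ln(1 − 0.98) = −0.6599·ln(0.02) = 2.582 s.

2.58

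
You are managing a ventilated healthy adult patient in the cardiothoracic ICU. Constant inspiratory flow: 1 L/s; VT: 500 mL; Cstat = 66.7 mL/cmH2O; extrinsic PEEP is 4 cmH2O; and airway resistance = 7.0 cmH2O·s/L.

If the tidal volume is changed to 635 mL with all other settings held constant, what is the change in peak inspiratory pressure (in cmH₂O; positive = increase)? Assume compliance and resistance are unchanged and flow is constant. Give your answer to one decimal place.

2.0

PIP = Vt/C + R·V̇ + PEEP (constant-flow equation of motion).
Only the elastic term changes: ΔPIP = ΔVt / C = (635 − 500) / 66.7 = 2.024 cmH2O.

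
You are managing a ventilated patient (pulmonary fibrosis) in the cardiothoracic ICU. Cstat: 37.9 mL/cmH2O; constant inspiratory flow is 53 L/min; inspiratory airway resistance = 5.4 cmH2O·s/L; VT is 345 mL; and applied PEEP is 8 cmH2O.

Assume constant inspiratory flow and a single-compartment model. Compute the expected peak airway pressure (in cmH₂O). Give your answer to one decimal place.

Flow: 53 L/min ÷ 60 = 0.8833 L/s.
Equation of motion (constant flow): PIP = Vt/C + R·V̇ + PEEP.
PIP = 345/37.9 + 5.4×0.8833 + 8 = 9.103 + 4.77 + 8 = 21.873 cmH2O.

21.9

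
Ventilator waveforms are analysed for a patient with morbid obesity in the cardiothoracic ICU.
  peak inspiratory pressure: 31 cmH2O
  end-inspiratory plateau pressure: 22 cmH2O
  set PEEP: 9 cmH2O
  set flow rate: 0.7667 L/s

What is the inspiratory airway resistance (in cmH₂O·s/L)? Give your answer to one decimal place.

Raw = (PIP − Pplat) / flow = (31 − 22) / 0.7667 = 9.0 / 0.7667 = 11.739 cmH2O·s/L.

11.7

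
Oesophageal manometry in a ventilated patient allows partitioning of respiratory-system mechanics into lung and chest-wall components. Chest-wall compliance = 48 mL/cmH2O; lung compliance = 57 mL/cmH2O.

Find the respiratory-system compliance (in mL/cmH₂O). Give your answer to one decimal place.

Lung and chest wall are elastances in series: 1/Crs = 1/CL + 1/Ccw.
1/Crs = 1/57 + 1/48 = 0.03838.
Crs = 26.055 mL/cmH2O.

26.1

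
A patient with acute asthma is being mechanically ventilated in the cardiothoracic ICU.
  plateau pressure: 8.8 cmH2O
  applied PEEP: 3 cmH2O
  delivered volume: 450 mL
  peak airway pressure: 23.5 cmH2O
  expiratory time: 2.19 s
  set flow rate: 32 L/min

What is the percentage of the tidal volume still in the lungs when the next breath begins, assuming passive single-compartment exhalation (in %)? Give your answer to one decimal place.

35.9

Flow: 32 L/min ÷ 60 = 0.5333 L/s.
R = (PIP − Pplat)/V̇ = (23.5 − 8.8) / 0.5333 = 14.7/0.5333 = 27.564 cmH2O·s/L.
C = Vt/(Pplat − PEEP) = 450.0 / (8.8 − 3) = 450.0/5.8 = 77.586 mL/cmH2O.
τ = R × C = 27.564 × 0.07759 L/cmH2O = 2.139 s.
Fraction remaining at end-expiration = e^(−Te/τ) = e^(−2.19/2.139) = 0.3592 → 35.92%.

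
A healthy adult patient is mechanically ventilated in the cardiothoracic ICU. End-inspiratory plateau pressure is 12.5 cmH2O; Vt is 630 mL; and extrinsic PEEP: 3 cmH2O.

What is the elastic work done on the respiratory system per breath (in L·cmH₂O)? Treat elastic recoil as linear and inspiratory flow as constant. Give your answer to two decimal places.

Elastic work ≈ ½ × (Pplat − PEEP) × Vt = 0.5 × (12.5 − 3) × 0.630 L = 0.5 × 9.5 × 0.630 = 2.993 L·cmH2O.

2.99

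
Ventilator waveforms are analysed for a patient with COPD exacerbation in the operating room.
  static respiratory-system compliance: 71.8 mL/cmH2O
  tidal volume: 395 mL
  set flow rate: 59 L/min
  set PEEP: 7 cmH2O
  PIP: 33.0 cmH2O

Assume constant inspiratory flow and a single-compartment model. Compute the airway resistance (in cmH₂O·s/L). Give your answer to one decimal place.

Flow: 59 L/min ÷ 60 = 0.9833 L/s.
Equation of motion (constant flow): PIP = Vt/C + R·V̇ + PEEP.
R·V̇ = PIP − Vt/C − PEEP = 33.0 − 395/71.8 − 7 = 33.0 − 5.501 − 7 = 20.499 cmH2O.
R = 20.499 / 0.9833 = 20.847 cmH2O·s/L.

20.8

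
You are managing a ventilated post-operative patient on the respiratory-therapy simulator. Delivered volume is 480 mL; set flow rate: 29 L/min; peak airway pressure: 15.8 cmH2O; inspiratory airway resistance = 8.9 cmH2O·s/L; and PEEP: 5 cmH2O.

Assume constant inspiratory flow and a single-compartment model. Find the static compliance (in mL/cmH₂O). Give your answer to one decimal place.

Flow: 29 L/min ÷ 60 = 0.4833 L/s.
Equation of motion (constant flow): PIP = Vt/C + R·V̇ + PEEP.
Vt/C = PIP − R·V̇ − PEEP = 15.8 − 8.9×0.4833 − 5 = 15.8 − 4.301 − 5 = 6.499 cmH2O.
C = Vt / 6.499 = 480 / 6.499 = 73.858 mL/cmH2O.

73.9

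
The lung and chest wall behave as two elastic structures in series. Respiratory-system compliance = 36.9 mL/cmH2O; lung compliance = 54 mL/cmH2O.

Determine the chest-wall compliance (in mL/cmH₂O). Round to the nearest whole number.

117

1/Ccw = 1/Crs − 1/CL.
1/Ccw = 1/36.9 − 1/54 = 0.008582.
Ccw = 116.52 mL/cmH2O.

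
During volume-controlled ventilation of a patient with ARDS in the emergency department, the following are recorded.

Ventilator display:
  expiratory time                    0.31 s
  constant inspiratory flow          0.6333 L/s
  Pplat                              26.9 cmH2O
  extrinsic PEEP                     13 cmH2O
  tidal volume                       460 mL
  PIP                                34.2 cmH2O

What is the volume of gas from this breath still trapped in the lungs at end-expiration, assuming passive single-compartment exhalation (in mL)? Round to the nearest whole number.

204

R = (PIP − Pplat)/V̇ = (34.2 − 26.9) / 0.6333 = 7.3/0.6333 = 11.527 cmH2O·s/L.
C = Vt/(Pplat − PEEP) = 460.0 / (26.9 − 13) = 460.0/13.9 = 33.094 mL/cmH2O.
τ = R × C = 11.527 × 0.03309 L/cmH2O = 0.3814 s.
Fraction remaining = e^(−Te/τ) = e^(−0.31/0.3814) = 0.4436.
Trapped volume = 460.0 × 0.4436 = 204.06 mL.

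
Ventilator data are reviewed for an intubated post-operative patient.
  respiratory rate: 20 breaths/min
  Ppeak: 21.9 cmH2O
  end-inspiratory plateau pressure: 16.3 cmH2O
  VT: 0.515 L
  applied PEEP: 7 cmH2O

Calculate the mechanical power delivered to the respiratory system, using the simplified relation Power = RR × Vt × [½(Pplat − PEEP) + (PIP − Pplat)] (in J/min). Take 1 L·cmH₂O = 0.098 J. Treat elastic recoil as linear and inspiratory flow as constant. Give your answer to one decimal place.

10.3

Per-breath work = Vt × [½(Pplat−PEEP) + (PIP−Pplat)] = 0.515 × [0.5×9.3 + 5.6] = 0.515 × 10.25 = 5.279 L·cmH2O.
Power = 20 × 5.279 = 105.58 L·cmH2O/min.
× 0.098 J/(L·cmH2O) → 10.347 J/min.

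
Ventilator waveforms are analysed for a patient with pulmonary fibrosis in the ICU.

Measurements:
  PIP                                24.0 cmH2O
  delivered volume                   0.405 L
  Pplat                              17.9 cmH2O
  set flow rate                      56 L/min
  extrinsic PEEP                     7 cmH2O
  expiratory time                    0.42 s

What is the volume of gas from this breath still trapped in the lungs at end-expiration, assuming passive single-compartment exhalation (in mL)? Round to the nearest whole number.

Flow: 56 L/min ÷ 60 = 0.9333 L/s.
R = (PIP − Pplat)/V̇ = (24.0 − 17.9) / 0.9333 = 6.1/0.9333 = 6.536 cmH2O·s/L.
C = Vt/(Pplat − PEEP) = 405.0 / (17.9 − 7) = 405.0/10.9 = 37.156 mL/cmH2O.
τ = R × C = 6.536 × 0.03716 L/cmH2O = 0.2429 s.
Fraction remaining = e^(−Te/τ) = e^(−0.42/0.2429) = 0.1774.
Trapped volume = 405.0 × 0.1774 = 71.847 mL.

72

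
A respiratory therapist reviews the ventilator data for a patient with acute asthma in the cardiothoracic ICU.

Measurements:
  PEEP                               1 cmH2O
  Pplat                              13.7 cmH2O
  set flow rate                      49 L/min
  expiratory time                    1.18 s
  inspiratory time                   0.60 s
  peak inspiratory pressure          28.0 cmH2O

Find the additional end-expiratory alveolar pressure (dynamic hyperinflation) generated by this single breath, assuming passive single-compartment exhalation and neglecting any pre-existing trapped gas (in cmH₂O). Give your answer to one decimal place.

Flow: 49 L/min ÷ 60 = 0.8167 L/s.
Vt = flow × Ti = 0.8167 L/s × 0.60 s × 1000 mL/L = 490.02 mL.
R = (PIP − Pplat)/V̇ = (28.0 − 13.7) / 0.8167 = 14.3/0.8167 = 17.509 cmH2O·s/L.
C = Vt/(Pplat − PEEP) = 490.02 / (13.7 − 1) = 490.02/12.7 = 38.584 mL/cmH2O.
τ = R × C = 17.509 × 0.03858 L/cmH2O = 0.6755 s.
Fraction remaining = e^(−Te/τ) = e^(−1.18/0.6755) = 0.1743; trapped volume = 490.02 × 0.1743 = 85.41 mL.
Additional alveolar pressure from trapping ≈ V_trapped / C = 85.41 / 38.584 = 2.214 cmH2O.

2.2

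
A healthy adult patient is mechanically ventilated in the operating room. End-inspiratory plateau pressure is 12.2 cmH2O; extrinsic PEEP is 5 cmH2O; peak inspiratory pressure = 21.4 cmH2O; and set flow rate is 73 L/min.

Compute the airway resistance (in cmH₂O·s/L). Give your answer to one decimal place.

Flow: 73 L/min ÷ 60 = 1.2167 L/s.
Raw = (PIP − Pplat) / flow = (21.4 − 12.2) / 1.2167 = 9.2 / 1.2167 = 7.561 cmH2O·s/L.

7.6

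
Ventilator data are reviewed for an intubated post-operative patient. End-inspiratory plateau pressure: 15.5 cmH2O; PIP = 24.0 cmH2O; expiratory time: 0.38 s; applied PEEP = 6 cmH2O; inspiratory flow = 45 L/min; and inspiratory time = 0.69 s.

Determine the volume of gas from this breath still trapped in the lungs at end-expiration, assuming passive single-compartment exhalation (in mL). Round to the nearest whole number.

Flow: 45 L/min ÷ 60 = 0.75 L/s.
Vt = flow × Ti = 0.75 L/s × 0.69 s × 1000 mL/L = 517.5 mL.
R = (PIP − Pplat)/V̇ = (24.0 − 15.5) / 0.75 = 8.5/0.75 = 11.333 cmH2O·s/L.
C = Vt/(Pplat − PEEP) = 517.5 / (15.5 − 6) = 517.5/9.5 = 54.474 mL/cmH2O.
τ = R × C = 11.333 × 0.05447 L/cmH2O = 0.6173 s.
Fraction remaining = e^(−Te/τ) = e^(−0.38/0.6173) = 0.5403.
Trapped volume = 517.5 × 0.5403 = 279.61 mL.

280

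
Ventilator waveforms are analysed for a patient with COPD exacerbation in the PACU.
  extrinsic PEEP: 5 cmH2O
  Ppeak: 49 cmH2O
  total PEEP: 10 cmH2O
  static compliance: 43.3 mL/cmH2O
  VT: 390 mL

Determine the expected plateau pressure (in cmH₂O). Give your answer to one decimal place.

19.0

End-expiratory occlusion gives total PEEP = 10 cmH2O (intrinsic PEEP = 10 − 5 = 5). Use total PEEP for the elastic gradient.
Pplat = PEEPtotal + Vt / Cstat = 10 + 390 / 43.3 = 10 + 9.007 = 19.007 cmH2O.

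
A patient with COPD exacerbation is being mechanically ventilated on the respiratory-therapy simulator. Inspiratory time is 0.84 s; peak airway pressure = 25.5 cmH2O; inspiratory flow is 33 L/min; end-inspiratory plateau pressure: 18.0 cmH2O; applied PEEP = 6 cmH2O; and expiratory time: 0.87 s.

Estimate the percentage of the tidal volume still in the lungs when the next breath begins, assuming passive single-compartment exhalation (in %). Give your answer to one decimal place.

19.1

Flow: 33 L/min ÷ 60 = 0.55 L/s.
Vt = flow × Ti = 0.55 L/s × 0.84 s × 1000 mL/L = 462.0 mL.
R = (PIP − Pplat)/V̇ = (25.5 − 18.0) / 0.55 = 7.5/0.55 = 13.636 cmH2O·s/L.
C = Vt/(Pplat − PEEP) = 462.0 / (18.0 − 6) = 462.0/12.0 = 38.5 mL/cmH2O.
τ = R × C = 13.636 × 0.0385 L/cmH2O = 0.525 s.
Fraction remaining at end-expiration = e^(−Te/τ) = e^(−0.87/0.525) = 0.1907 → 19.07%.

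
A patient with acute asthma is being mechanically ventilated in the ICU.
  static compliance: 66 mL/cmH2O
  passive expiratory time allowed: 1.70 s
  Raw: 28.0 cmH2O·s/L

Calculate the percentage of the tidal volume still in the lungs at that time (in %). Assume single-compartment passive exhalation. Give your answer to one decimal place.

τ = R × C = 28.0 × 66 mL/cmH2O = 28.0 × 0.066 L/cmH2O = 1.848 s.
Passive exhalation: V(t)/V₀ = e^(−t/τ) = e^(−1.70/1.848) = 0.3986.
Fraction remaining = 0.3986 → 39.86%.

39.9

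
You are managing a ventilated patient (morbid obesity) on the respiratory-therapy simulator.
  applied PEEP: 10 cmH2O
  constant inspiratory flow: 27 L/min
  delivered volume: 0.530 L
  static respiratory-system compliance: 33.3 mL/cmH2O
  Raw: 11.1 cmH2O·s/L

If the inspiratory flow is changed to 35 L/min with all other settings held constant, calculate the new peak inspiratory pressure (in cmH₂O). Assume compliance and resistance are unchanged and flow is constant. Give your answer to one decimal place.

32.4

Flow: 27 L/min ÷ 60 = 0.45 L/s.
New flow: 35 L/min ÷ 60 = 0.5833 L/s.
PIP = Vt/C + R·V̇ + PEEP (constant-flow equation of motion).
Only the resistive term changes: ΔPIP = R × ΔV̇ = 11.1 × (0.5833 − 0.45) = 11.1 × 0.1333 = 1.48 cmH2O.
Original PIP = 530/33.3 + 11.1×0.45 + 10 = 30.911 cmH2O; new PIP = 30.911 + (1.48) = 32.391 cmH2O.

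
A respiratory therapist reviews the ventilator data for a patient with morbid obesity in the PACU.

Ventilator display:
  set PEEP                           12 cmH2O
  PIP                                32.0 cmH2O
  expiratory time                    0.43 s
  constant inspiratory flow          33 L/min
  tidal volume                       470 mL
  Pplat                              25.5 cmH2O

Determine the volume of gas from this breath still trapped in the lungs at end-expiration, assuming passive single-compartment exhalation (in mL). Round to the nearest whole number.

Flow: 33 L/min ÷ 60 = 0.55 L/s.
R = (PIP − Pplat)/V̇ = (32.0 − 25.5) / 0.55 = 6.5/0.55 = 11.818 cmH2O·s/L.
C = Vt/(Pplat − PEEP) = 470.0 / (25.5 − 12) = 470.0/13.5 = 34.815 mL/cmH2O.
τ = R × C = 11.818 × 0.03482 L/cmH2O = 0.4115 s.
Fraction remaining = e^(−Te/τ) = e^(−0.43/0.4115) = 0.3517.
Trapped volume = 470.0 × 0.3517 = 165.3 mL.

165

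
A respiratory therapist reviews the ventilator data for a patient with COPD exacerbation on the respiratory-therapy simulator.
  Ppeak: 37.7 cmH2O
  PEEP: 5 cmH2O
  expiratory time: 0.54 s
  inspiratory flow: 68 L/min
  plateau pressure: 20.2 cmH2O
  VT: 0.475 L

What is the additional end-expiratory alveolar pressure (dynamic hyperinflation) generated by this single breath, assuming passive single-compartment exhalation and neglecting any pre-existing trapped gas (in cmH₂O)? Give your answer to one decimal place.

5.0

Flow: 68 L/min ÷ 60 = 1.1333 L/s.
R = (PIP − Pplat)/V̇ = (37.7 − 20.2) / 1.1333 = 17.5/1.1333 = 15.442 cmH2O·s/L.
C = Vt/(Pplat − PEEP) = 475.0 / (20.2 − 5) = 475.0/15.2 = 31.25 mL/cmH2O.
τ = R × C = 15.442 × 0.03125 L/cmH2O = 0.4826 s.
Fraction remaining = e^(−Te/τ) = e^(−0.54/0.4826) = 0.3266; trapped volume = 475.0 × 0.3266 = 155.14 mL.
Additional alveolar pressure from trapping ≈ V_trapped / C = 155.14 / 31.25 = 4.964 cmH2O.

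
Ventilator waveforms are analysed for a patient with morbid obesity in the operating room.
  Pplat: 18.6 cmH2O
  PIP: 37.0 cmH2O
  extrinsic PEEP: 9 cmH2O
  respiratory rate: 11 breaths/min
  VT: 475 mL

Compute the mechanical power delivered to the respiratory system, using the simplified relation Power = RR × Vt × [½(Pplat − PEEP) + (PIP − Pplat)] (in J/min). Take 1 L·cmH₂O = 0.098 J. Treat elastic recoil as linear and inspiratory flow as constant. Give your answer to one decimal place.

Per-breath work = Vt × [½(Pplat−PEEP) + (PIP−Pplat)] = 0.475 × [0.5×9.6 + 18.4] = 0.475 × 23.2 = 11.02 L·cmH2O.
Power = 11 × 11.02 = 121.22 L·cmH2O/min.
× 0.098 J/(L·cmH2O) → 11.88 J/min.

11.9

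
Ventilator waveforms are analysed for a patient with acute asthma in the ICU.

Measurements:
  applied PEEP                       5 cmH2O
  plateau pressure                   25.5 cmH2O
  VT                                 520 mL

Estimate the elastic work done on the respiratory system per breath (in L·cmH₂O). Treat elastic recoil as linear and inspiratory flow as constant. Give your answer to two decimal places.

5.33

Elastic work ≈ ½ × (Pplat − PEEP) × Vt = 0.5 × (25.5 − 5) × 0.520 L = 0.5 × 20.5 × 0.520 = 5.33 L·cmH2O.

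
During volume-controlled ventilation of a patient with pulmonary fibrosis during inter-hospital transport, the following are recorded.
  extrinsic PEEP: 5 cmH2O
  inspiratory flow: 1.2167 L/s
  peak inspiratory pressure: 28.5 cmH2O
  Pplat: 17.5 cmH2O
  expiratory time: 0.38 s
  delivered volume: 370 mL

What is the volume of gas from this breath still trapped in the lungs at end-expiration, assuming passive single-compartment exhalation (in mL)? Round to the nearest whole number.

R = (PIP − Pplat)/V̇ = (28.5 − 17.5) / 1.2167 = 11.0/1.2167 = 9.041 cmH2O·s/L.
C = Vt/(Pplat − PEEP) = 370.0 / (17.5 − 5) = 370.0/12.5 = 29.6 mL/cmH2O.
τ = R × C = 9.041 × 0.0296 L/cmH2O = 0.2676 s.
Fraction remaining = e^(−Te/τ) = e^(−0.38/0.2676) = 0.2417.
Trapped volume = 370.0 × 0.2417 = 89.429 mL.

89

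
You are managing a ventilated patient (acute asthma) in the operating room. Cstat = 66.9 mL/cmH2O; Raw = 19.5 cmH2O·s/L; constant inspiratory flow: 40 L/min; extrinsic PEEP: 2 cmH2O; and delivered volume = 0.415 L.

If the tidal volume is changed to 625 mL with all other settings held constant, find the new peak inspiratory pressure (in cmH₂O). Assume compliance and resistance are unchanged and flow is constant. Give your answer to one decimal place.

24.3

Flow: 40 L/min ÷ 60 = 0.6667 L/s.
PIP = Vt/C + R·V̇ + PEEP (constant-flow equation of motion).
Only the elastic term changes: ΔPIP = ΔVt / C = (625 − 415) / 66.9 = 3.139 cmH2O.
Original PIP = 415/66.9 + 19.5×0.6667 + 2 = 21.204 cmH2O; new PIP = 21.204 + (3.139) = 24.343 cmH2O.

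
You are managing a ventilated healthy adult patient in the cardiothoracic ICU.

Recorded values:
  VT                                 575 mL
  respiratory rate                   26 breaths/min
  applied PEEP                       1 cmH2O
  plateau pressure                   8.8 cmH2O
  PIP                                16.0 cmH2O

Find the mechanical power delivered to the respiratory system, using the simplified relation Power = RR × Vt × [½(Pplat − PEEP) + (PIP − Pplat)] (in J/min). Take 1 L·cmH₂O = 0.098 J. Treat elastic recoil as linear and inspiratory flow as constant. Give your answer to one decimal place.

16.3

Per-breath work = Vt × [½(Pplat−PEEP) + (PIP−Pplat)] = 0.575 × [0.5×7.8 + 7.2] = 0.575 × 11.1 = 6.383 L·cmH2O.
Power = 26 × 6.383 = 165.96 L·cmH2O/min.
× 0.098 J/(L·cmH2O) → 16.264 J/min.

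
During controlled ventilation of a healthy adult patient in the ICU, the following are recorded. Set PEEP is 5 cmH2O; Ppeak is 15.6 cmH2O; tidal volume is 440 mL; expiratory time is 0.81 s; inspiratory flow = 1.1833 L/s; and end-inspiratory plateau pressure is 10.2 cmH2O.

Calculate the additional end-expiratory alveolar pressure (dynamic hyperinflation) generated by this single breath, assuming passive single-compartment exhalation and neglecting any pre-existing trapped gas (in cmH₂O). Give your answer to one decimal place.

R = (PIP − Pplat)/V̇ = (15.6 − 10.2) / 1.1833 = 5.4/1.1833 = 4.564 cmH2O·s/L.
C = Vt/(Pplat − PEEP) = 440.0 / (10.2 − 5) = 440.0/5.2 = 84.615 mL/cmH2O.
τ = R × C = 4.564 × 0.08462 L/cmH2O = 0.3862 s.
Fraction remaining = e^(−Te/τ) = e^(−0.81/0.3862) = 0.1228; trapped volume = 440.0 × 0.1228 = 54.032 mL.
Additional alveolar pressure from trapping ≈ V_trapped / C = 54.032 / 84.615 = 0.6386 cmH2O.

0.6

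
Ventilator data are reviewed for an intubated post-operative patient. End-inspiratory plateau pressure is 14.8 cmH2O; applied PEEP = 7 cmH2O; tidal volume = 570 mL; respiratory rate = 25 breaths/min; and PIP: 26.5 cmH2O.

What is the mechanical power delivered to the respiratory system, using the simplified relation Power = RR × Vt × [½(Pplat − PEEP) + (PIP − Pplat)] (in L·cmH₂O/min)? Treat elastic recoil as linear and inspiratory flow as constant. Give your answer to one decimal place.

Per-breath work = Vt × [½(Pplat−PEEP) + (PIP−Pplat)] = 0.570 × [0.5×7.8 + 11.7] = 0.570 × 15.6 = 8.892 L·cmH2O.
Power = 25 × 8.892 = 222.3 L·cmH2O/min.

222.3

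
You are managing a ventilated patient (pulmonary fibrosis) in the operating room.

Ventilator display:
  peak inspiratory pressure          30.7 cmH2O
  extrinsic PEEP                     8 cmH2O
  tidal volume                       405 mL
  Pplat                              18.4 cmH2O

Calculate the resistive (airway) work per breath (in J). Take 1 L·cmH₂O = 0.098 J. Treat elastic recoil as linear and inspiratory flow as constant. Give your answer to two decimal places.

0.49

With constant inspiratory flow the resistive pressure is constant at PIP − Pplat = 30.7 − 18.4 = 12.3 cmH2O, so resistive work = 12.3 × 0.405 = 4.982 L·cmH2O.
× 0.098 J/(L·cmH2O) → 0.4882 J.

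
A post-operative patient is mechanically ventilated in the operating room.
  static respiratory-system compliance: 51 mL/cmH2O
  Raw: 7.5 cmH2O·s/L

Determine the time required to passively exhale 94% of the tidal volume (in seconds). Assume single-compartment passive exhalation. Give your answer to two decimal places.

τ = R × C = 7.5 × 51 mL/cmH2O = 7.5 × 0.051 L/cmH2O = 0.3825 s.
Exhaled fraction f = 1 − e^(−t/τ) → t = −τ·ln(1 − f) = −0.3825·ln(0.06) = 1.076 s.

1.08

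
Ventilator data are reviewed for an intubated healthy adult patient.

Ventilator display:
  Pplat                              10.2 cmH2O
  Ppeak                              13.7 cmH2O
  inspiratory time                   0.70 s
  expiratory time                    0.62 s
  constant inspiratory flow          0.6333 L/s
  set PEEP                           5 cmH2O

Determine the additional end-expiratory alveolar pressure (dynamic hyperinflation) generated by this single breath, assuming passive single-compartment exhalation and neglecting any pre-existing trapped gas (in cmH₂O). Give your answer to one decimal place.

1.4

Vt = flow × Ti = 0.6333 L/s × 0.70 s × 1000 mL/L = 443.31 mL.
R = (PIP − Pplat)/V̇ = (13.7 − 10.2) / 0.6333 = 3.5/0.6333 = 5.527 cmH2O·s/L.
C = Vt/(Pplat − PEEP) = 443.31 / (10.2 − 5) = 443.31/5.2 = 85.252 mL/cmH2O.
τ = R × C = 5.527 × 0.08525 L/cmH2O = 0.4712 s.
Fraction remaining = e^(−Te/τ) = e^(−0.62/0.4712) = 0.2683; trapped volume = 443.31 × 0.2683 = 118.94 mL.
Additional alveolar pressure from trapping ≈ V_trapped / C = 118.94 / 85.252 = 1.395 cmH2O.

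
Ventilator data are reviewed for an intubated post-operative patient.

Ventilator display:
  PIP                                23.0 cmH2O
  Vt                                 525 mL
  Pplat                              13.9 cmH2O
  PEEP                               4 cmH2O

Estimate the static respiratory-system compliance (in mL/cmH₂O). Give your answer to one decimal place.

Cstat = Vt / (Pplat − PEEP) = 525 / (13.9 − 4) = 525 / 9.9 = 53.03 mL/cmH2O.

53.0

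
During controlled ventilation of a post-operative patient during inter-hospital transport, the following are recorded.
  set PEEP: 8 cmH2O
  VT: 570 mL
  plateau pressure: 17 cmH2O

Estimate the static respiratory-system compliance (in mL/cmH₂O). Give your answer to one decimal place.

63.3

Cstat = Vt / (Pplat − PEEP) = 570 / (17 − 8) = 570 / 9.0 = 63.333 mL/cmH2O.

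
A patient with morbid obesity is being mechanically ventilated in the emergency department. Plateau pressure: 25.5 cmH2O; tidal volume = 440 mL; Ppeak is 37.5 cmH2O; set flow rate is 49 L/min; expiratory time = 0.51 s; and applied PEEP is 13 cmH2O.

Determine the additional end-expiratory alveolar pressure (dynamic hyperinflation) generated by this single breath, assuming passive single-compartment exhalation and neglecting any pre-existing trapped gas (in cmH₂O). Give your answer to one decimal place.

4.7

Flow: 49 L/min ÷ 60 = 0.8167 L/s.
R = (PIP − Pplat)/V̇ = (37.5 − 25.5) / 0.8167 = 12.0/0.8167 = 14.693 cmH2O·s/L.
C = Vt/(Pplat − PEEP) = 440.0 / (25.5 − 13) = 440.0/12.5 = 35.2 mL/cmH2O.
τ = R × C = 14.693 × 0.0352 L/cmH2O = 0.5172 s.
Fraction remaining = e^(−Te/τ) = e^(−0.51/0.5172) = 0.373; trapped volume = 440.0 × 0.373 = 164.12 mL.
Additional alveolar pressure from trapping ≈ V_trapped / C = 164.12 / 35.2 = 4.663 cmH2O.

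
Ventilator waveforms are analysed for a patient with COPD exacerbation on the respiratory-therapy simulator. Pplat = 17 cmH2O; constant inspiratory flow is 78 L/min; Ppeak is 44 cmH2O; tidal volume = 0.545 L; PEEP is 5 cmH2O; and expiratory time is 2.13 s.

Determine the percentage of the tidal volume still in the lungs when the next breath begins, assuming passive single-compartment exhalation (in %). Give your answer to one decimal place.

Flow: 78 L/min ÷ 60 = 1.3 L/s.
R = (PIP − Pplat)/V̇ = (44 − 17) / 1.3 = 27.0/1.3 = 20.769 cmH2O·s/L.
C = Vt/(Pplat − PEEP) = 545.0 / (17 − 5) = 545.0/12.0 = 45.417 mL/cmH2O.
τ = R × C = 20.769 × 0.04542 L/cmH2O = 0.9433 s.
Fraction remaining at end-expiration = e^(−Te/τ) = e^(−2.13/0.9433) = 0.1046 → 10.46%.

10.5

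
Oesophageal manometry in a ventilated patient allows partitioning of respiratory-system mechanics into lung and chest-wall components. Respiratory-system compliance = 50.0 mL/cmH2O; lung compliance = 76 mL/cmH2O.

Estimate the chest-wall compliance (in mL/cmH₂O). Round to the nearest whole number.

1/Ccw = 1/Crs − 1/CL.
1/Ccw = 1/50.0 − 1/76 = 0.006842.
Ccw = 146.16 mL/cmH2O.

146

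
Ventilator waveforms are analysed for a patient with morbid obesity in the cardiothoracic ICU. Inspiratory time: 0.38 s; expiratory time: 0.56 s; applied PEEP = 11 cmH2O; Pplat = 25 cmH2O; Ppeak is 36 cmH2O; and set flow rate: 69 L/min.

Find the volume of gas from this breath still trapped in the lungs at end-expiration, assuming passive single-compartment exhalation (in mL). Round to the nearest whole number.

Flow: 69 L/min ÷ 60 = 1.15 L/s.
Vt = flow × Ti = 1.15 L/s × 0.38 s × 1000 mL/L = 437.0 mL.
R = (PIP − Pplat)/V̇ = (36 − 25) / 1.15 = 11.0/1.15 = 9.565 cmH2O·s/L.
C = Vt/(Pplat − PEEP) = 437.0 / (25 − 11) = 437.0/14.0 = 31.214 mL/cmH2O.
τ = R × C = 9.565 × 0.03121 L/cmH2O = 0.2985 s.
Fraction remaining = e^(−Te/τ) = e^(−0.56/0.2985) = 0.1532.
Trapped volume = 437.0 × 0.1532 = 66.948 mL.

67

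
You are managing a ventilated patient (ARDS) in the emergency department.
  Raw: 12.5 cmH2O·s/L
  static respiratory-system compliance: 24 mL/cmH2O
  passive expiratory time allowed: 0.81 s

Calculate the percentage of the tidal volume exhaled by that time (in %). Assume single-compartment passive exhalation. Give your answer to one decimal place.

93.3

τ = R × C = 12.5 × 24 mL/cmH2O = 12.5 × 0.024 L/cmH2O = 0.3 s.
Passive exhalation: V(t)/V₀ = e^(−t/τ) = e^(−0.81/0.3) = 0.06721.
Fraction exhaled = 1 − 0.06721 = 0.9328 → 93.28%.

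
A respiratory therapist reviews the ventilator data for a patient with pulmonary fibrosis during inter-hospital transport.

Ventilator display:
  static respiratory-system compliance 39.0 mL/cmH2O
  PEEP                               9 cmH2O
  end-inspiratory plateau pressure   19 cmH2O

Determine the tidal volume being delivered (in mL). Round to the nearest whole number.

Vt = Cstat × (Pplat − PEEP) = 39.0 × (19 − 9) = 39.0 × 10.0 = 390.0 mL.

390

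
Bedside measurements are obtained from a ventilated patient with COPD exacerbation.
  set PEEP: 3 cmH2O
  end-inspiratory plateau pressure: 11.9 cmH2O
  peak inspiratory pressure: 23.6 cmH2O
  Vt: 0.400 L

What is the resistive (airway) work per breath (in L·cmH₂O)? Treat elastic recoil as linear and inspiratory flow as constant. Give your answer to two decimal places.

With constant inspiratory flow the resistive pressure is constant at PIP − Pplat = 23.6 − 11.9 = 11.7 cmH2O, so resistive work = 11.7 × 0.400 = 4.68 L·cmH2O.

4.68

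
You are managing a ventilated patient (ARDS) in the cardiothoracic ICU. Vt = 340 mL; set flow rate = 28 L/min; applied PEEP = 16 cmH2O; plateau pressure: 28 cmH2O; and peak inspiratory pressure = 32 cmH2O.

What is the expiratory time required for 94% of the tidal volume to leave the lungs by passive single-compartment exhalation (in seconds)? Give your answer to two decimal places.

Flow: 28 L/min ÷ 60 = 0.4667 L/s.
R = (PIP − Pplat)/V̇ = (32 − 28) / 0.4667 = 4.0/0.4667 = 8.571 cmH2O·s/L.
C = Vt/(Pplat − PEEP) = 340.0 / (28 − 16) = 340.0/12.0 = 28.333 mL/cmH2O.
τ = R × C = 8.571 × 0.02833 L/cmH2O = 0.2428 s.
t = −τ·ln(1 − 0.94) = −0.2428·ln(0.06) = 0.6831 s.

0.68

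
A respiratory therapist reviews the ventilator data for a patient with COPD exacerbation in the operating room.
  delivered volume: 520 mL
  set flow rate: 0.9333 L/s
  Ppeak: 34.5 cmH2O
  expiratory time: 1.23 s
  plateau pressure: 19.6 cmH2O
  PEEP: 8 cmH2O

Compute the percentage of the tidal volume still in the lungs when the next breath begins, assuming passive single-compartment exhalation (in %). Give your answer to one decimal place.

17.9

R = (PIP − Pplat)/V̇ = (34.5 − 19.6) / 0.9333 = 14.9/0.9333 = 15.965 cmH2O·s/L.
C = Vt/(Pplat − PEEP) = 520.0 / (19.6 − 8) = 520.0/11.6 = 44.828 mL/cmH2O.
τ = R × C = 15.965 × 0.04483 L/cmH2O = 0.7157 s.
Fraction remaining at end-expiration = e^(−Te/τ) = e^(−1.23/0.7157) = 0.1793 → 17.93%.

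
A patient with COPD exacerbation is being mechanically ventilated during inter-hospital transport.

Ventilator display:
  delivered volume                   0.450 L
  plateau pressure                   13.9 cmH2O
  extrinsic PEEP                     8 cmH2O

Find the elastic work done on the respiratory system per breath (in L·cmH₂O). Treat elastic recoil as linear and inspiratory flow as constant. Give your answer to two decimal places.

Elastic work ≈ ½ × (Pplat − PEEP) × Vt = 0.5 × (13.9 − 8) × 0.450 L = 0.5 × 5.9 × 0.450 = 1.328 L·cmH2O.

1.33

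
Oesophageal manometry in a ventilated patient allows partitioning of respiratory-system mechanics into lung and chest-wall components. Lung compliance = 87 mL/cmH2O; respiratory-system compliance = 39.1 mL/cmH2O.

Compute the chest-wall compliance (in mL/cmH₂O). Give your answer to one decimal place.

1/Ccw = 1/Crs − 1/CL.
1/Ccw = 1/39.1 − 1/87 = 0.01408.
Ccw = 71.023 mL/cmH2O.

71.0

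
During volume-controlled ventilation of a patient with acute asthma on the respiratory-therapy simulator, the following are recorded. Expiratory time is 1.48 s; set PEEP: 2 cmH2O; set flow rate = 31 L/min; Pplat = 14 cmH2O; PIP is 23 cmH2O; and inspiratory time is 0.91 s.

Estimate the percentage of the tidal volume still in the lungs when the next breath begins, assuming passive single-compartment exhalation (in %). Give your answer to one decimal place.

11.4

Flow: 31 L/min ÷ 60 = 0.5167 L/s.
Vt = flow × Ti = 0.5167 L/s × 0.91 s × 1000 mL/L = 470.2 mL.
R = (PIP − Pplat)/V̇ = (23 − 14) / 0.5167 = 9.0/0.5167 = 17.418 cmH2O·s/L.
C = Vt/(Pplat − PEEP) = 470.2 / (14 − 2) = 470.2/12.0 = 39.183 mL/cmH2O.
τ = R × C = 17.418 × 0.03918 L/cmH2O = 0.6824 s.
Fraction remaining at end-expiration = e^(−Te/τ) = e^(−1.48/0.6824) = 0.1143 → 11.43%.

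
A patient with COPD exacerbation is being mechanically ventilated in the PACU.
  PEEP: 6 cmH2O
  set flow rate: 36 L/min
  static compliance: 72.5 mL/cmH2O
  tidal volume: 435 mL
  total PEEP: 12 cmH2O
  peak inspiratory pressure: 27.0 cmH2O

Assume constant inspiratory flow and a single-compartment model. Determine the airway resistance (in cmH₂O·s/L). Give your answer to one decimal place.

Flow: 36 L/min ÷ 60 = 0.6 L/s.
Total PEEP = 12 cmH2O (set 6 + intrinsic 6); this is the baseline alveolar pressure.
Equation of motion (constant flow): PIP = Vt/C + R·V̇ + PEEP.
R·V̇ = PIP − Vt/C − PEEP = 27.0 − 435/72.5 − 12 = 27.0 − 6.0 − 12 = 9.0 cmH2O.
R = 9.0 / 0.6 = 15.0 cmH2O·s/L.

15.0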